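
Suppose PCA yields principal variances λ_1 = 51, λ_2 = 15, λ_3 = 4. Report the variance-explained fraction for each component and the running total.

Step 1 — total variance = trace(Sigma) = Σ λ_i = 51 + 15 + 4 = 70.

Step 2 — fraction explained by component i = λ_i / Σ λ:
  PC1: 51/70 = 0.7286
  PC2: 15/70 = 0.2143
  PC3: 4/70 = 0.0571

Step 3 — cumulative fraction after k components = (λ_1 + ... + λ_k) / Σ λ:
  k = 1: 51/70 = 0.7286
  k = 2: (51 + 15)/70 = 66/70 = 0.9429
  k = 3: (51 + 15 + 4)/70 = 70/70 = 1

Summary (fraction, with percent):

explained: PC1 0.7286 (72.86%), PC2 0.2143 (21.43%), PC3 0.0571 (5.71%);  cumulative: 0.7286, 0.9429, 1


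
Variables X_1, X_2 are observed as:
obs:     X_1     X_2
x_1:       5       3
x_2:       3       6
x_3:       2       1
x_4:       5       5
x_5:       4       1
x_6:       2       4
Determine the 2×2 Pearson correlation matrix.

Step 1 — column means:
  mean(X_1) = (5 + 3 + 2 + 5 + 4 + 2) / 6 = 21/6 = 3.5
  mean(X_2) = (3 + 6 + 1 + 5 + 1 + 4) / 6 = 20/6 = 3.3333

Step 2 — sample variances and covariances s[i,j] = (1/(n-1)) · Σ_k (x_{k,i} - mean_i) · (x_{k,j} - mean_j), with n-1 = 5:
  s[X_1,X_1] = ((1.5)·(1.5) + (-0.5)·(-0.5) + (-1.5)·(-1.5) + (1.5)·(1.5) + (0.5)·(0.5) + (-1.5)·(-1.5)) / 5 = 9.5/5 = 1.9
  s[X_1,X_2] = ((1.5)·(-0.3333) + (-0.5)·(2.6667) + (-1.5)·(-2.3333) + (1.5)·(1.6667) + (0.5)·(-2.3333) + (-1.5)·(0.6667)) / 5 = 2/5 = 0.4
  s[X_2,X_2] = ((-0.3333)·(-0.3333) + (2.6667)·(2.6667) + (-2.3333)·(-2.3333) + (1.6667)·(1.6667) + (-2.3333)·(-2.3333) + (0.6667)·(0.6667)) / 5 = 21.3333/5 = 4.2667
  Sample standard deviations s_i = √(s[i,i]):
  s(X_1) = √(1.9) = 1.3784
  s(X_2) = √(4.2667) = 2.0656

Step 3 — r_{ij} = s_{ij} / (s_i · s_j):
  r[X_1,X_1] = 1 (diagonal).
  r[X_1,X_2] = 0.4 / (1.3784 · 2.0656) = 0.4 / 2.8472 = 0.1405
  r[X_2,X_2] = 1 (diagonal).

R is symmetric with unit diagonal. Assembling:

R = [[1, 0.1405],
 [0.1405, 1]]


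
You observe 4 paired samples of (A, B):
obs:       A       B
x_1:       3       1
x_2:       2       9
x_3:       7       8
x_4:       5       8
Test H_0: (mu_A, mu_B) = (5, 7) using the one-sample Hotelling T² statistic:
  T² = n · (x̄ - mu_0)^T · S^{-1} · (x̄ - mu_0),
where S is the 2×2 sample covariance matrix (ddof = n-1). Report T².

Step 1 — sample mean vector:
  mean(A) = (3 + 2 + 7 + 5) / 4 = 17/4 = 4.25
  mean(B) = (1 + 9 + 8 + 8) / 4 = 26/4 = 6.5
  x̄ = (4.25, 6.5),  deviation x̄ - mu_0 = (4.25, 6.5) - (5, 7) = (-0.75, -0.5).

Step 2 — sample covariance matrix, S[i,j] = (1/(n-1)) · Σ_k (x_{k,i} - mean_i) · (x_{k,j} - mean_j), divisor n-1 = 3:
  S[A,A] = ((-1.25)·(-1.25) + (-2.25)·(-2.25) + (2.75)·(2.75) + (0.75)·(0.75)) / 3 = 14.75/3 = 4.9167
  S[A,B] = ((-1.25)·(-5.5) + (-2.25)·(2.5) + (2.75)·(1.5) + (0.75)·(1.5)) / 3 = 6.5/3 = 2.1667
  S[B,B] = ((-5.5)·(-5.5) + (2.5)·(2.5) + (1.5)·(1.5) + (1.5)·(1.5)) / 3 = 41/3 = 13.6667
  S = [[4.9167, 2.1667],
 [2.1667, 13.6667]].

Step 3 — invert S. det(S) = 4.9167·13.6667 - (2.1667)² = 62.5.
  S^{-1} = (1/det) · [[d, -b], [-b, a]] = [[0.2187, -0.0347],
 [-0.0347, 0.0787]].

Step 4 — quadratic form (x̄ - mu_0)^T · S^{-1} · (x̄ - mu_0):
  S^{-1} · (x̄ - mu_0) = (-0.1467, -0.0133),
  (x̄ - mu_0)^T · [...] = (-0.75)·(-0.1467) + (-0.5)·(-0.0133) = 0.1167.

Step 5 — scale by n: T² = 4 · 0.1167 = 0.4667.

T² ≈ 0.4667


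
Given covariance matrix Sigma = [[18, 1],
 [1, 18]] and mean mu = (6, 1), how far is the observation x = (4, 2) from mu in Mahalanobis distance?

Step 1 — centre the observation: (x - mu) = (-2, 1).

Step 2 — invert Sigma. det(Sigma) = 18·18 - (1)² = 323.
  Sigma^{-1} = (1/det) · [[d, -b], [-b, a]] = [[0.0557, -0.0031],
 [-0.0031, 0.0557]].

Step 3 — form the quadratic (x - mu)^T · Sigma^{-1} · (x - mu):
  Sigma^{-1} · (x - mu) = (-0.1146, 0.0619).
  (x - mu)^T · [Sigma^{-1} · (x - mu)] = (-2)·(-0.1146) + (1)·(0.0619) = 0.291.

Step 4 — take square root: d = √(0.291) ≈ 0.5395.

d(x, mu) = √(0.291) ≈ 0.5395


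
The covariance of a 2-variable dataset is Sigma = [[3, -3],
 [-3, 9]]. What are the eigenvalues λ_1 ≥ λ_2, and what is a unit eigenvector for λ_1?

Step 1 — characteristic polynomial of 2×2 Sigma:
  det(Sigma - λI) = λ² - trace · λ + det = 0.
  trace = 3 + 9 = 12, det = 3·9 - (-3)² = 18.
Step 2 — discriminant:
  Δ = trace² - 4·det = 144 - 72 = 72.
Step 3 — eigenvalues:
  λ = (trace ± √Δ)/2 = (12 ± 8.4853)/2,
  λ_1 = 10.2426,  λ_2 = 1.7574.

Step 4 — unit eigenvector for λ_1: solve (Sigma - λ_1 I)v = 0. First row:
  (3 - 10.2426)·v_x + (-3)·v_y = 0, i.e. (-7.2426)·v_x + (-3)·v_y = 0,
  so v ∝ (b, λ_1 - a) = (-3, 7.2426); multiply by -1 so the first entry is positive: u = (3, -7.2426).
  ||u|| = √((3)² + (-7.2426)²) = √(61.4558) ≈ 7.8394,
  v_1 = u/||u|| ≈ (0.3827, -0.9239) (||v_1|| = 1).

λ_1 = 10.2426,  λ_2 = 1.7574;  v_1 ≈ (0.3827, -0.9239)


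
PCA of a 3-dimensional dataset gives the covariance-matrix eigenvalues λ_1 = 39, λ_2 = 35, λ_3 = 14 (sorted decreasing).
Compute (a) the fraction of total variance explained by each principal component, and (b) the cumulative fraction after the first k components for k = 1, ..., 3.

Step 1 — total variance = trace(Sigma) = Σ λ_i = 39 + 35 + 14 = 88.

Step 2 — fraction explained by component i = λ_i / Σ λ:
  PC1: 39/88 = 0.4432
  PC2: 35/88 = 0.3977
  PC3: 14/88 = 0.1591

Step 3 — cumulative fraction after k components = (λ_1 + ... + λ_k) / Σ λ:
  k = 1: 39/88 = 0.4432
  k = 2: (39 + 35)/88 = 74/88 = 0.8409
  k = 3: (39 + 35 + 14)/88 = 88/88 = 1

Summary (fraction, with percent):

explained: PC1 0.4432 (44.32%), PC2 0.3977 (39.77%), PC3 0.1591 (15.91%);  cumulative: 0.4432, 0.8409, 1


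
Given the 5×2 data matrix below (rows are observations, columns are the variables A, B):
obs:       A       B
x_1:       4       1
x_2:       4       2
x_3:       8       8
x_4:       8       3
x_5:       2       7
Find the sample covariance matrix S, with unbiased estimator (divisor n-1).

Step 1 — column means:
  mean(A) = (4 + 4 + 8 + 8 + 2) / 5 = 26/5 = 5.2
  mean(B) = (1 + 2 + 8 + 3 + 7) / 5 = 21/5 = 4.2

Step 2 — sample covariance S[i,j] = (1/(n-1)) · Σ_k (x_{k,i} - mean_i) · (x_{k,j} - mean_j), with n-1 = 4.
  S[A,A] = ((-1.2)·(-1.2) + (-1.2)·(-1.2) + (2.8)·(2.8) + (2.8)·(2.8) + (-3.2)·(-3.2)) / 4 = 28.8/4 = 7.2
  S[A,B] = ((-1.2)·(-3.2) + (-1.2)·(-2.2) + (2.8)·(3.8) + (2.8)·(-1.2) + (-3.2)·(2.8)) / 4 = 4.8/4 = 1.2
  S[B,B] = ((-3.2)·(-3.2) + (-2.2)·(-2.2) + (3.8)·(3.8) + (-1.2)·(-1.2) + (2.8)·(2.8)) / 4 = 38.8/4 = 9.7

S is symmetric (S[j,i] = S[i,j]). Assembling:

S = [[7.2, 1.2],
 [1.2, 9.7]]


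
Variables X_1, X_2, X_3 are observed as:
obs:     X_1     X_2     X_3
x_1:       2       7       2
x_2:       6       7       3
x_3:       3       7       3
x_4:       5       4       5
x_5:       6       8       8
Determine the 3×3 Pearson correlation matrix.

Step 1 — column means:
  mean(X_1) = (2 + 6 + 3 + 5 + 6) / 5 = 22/5 = 4.4
  mean(X_2) = (7 + 7 + 7 + 4 + 8) / 5 = 33/5 = 6.6
  mean(X_3) = (2 + 3 + 3 + 5 + 8) / 5 = 21/5 = 4.2

Step 2 — sample variances and covariances s[i,j] = (1/(n-1)) · Σ_k (x_{k,i} - mean_i) · (x_{k,j} - mean_j), with n-1 = 4:
  s[X_1,X_1] = ((-2.4)·(-2.4) + (1.6)·(1.6) + (-1.4)·(-1.4) + (0.6)·(0.6) + (1.6)·(1.6)) / 4 = 13.2/4 = 3.3
  s[X_1,X_2] = ((-2.4)·(0.4) + (1.6)·(0.4) + (-1.4)·(0.4) + (0.6)·(-2.6) + (1.6)·(1.4)) / 4 = -0.2/4 = -0.05
  s[X_1,X_3] = ((-2.4)·(-2.2) + (1.6)·(-1.2) + (-1.4)·(-1.2) + (0.6)·(0.8) + (1.6)·(3.8)) / 4 = 11.6/4 = 2.9
  s[X_2,X_2] = ((0.4)·(0.4) + (0.4)·(0.4) + (0.4)·(0.4) + (-2.6)·(-2.6) + (1.4)·(1.4)) / 4 = 9.2/4 = 2.3
  s[X_2,X_3] = ((0.4)·(-2.2) + (0.4)·(-1.2) + (0.4)·(-1.2) + (-2.6)·(0.8) + (1.4)·(3.8)) / 4 = 1.4/4 = 0.35
  s[X_3,X_3] = ((-2.2)·(-2.2) + (-1.2)·(-1.2) + (-1.2)·(-1.2) + (0.8)·(0.8) + (3.8)·(3.8)) / 4 = 22.8/4 = 5.7
  Sample standard deviations s_i = √(s[i,i]):
  s(X_1) = √(3.3) = 1.8166
  s(X_2) = √(2.3) = 1.5166
  s(X_3) = √(5.7) = 2.3875

Step 3 — r_{ij} = s_{ij} / (s_i · s_j):
  r[X_1,X_1] = 1 (diagonal).
  r[X_1,X_2] = -0.05 / (1.8166 · 1.5166) = -0.05 / 2.755 = -0.0181
  r[X_1,X_3] = 2.9 / (1.8166 · 2.3875) = 2.9 / 4.337 = 0.6687
  r[X_2,X_2] = 1 (diagonal).
  r[X_2,X_3] = 0.35 / (1.5166 · 2.3875) = 0.35 / 3.6208 = 0.0967
  r[X_3,X_3] = 1 (diagonal).

R is symmetric with unit diagonal. Assembling:

R = [[1, -0.0181, 0.6687],
 [-0.0181, 1, 0.0967],
 [0.6687, 0.0967, 1]]


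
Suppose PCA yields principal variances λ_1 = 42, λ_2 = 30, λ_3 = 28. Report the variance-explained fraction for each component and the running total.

Step 1 — total variance = trace(Sigma) = Σ λ_i = 42 + 30 + 28 = 100.

Step 2 — fraction explained by component i = λ_i / Σ λ:
  PC1: 42/100 = 0.42
  PC2: 30/100 = 0.3
  PC3: 28/100 = 0.28

Step 3 — cumulative fraction after k components = (λ_1 + ... + λ_k) / Σ λ:
  k = 1: 42/100 = 0.42
  k = 2: (42 + 30)/100 = 72/100 = 0.72
  k = 3: (42 + 30 + 28)/100 = 100/100 = 1

Summary (fraction, with percent):

explained: PC1 0.42 (42%), PC2 0.3 (30%), PC3 0.28 (28%);  cumulative: 0.42, 0.72, 1


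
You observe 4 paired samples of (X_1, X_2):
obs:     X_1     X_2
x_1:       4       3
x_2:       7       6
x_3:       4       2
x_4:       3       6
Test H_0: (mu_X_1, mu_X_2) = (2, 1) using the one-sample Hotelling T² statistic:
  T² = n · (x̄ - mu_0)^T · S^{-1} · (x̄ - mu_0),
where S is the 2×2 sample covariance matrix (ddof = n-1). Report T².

Step 1 — sample mean vector:
  mean(X_1) = (4 + 7 + 4 + 3) / 4 = 18/4 = 4.5
  mean(X_2) = (3 + 6 + 2 + 6) / 4 = 17/4 = 4.25
  x̄ = (4.5, 4.25),  deviation x̄ - mu_0 = (4.5, 4.25) - (2, 1) = (2.5, 3.25).

Step 2 — sample covariance matrix, S[i,j] = (1/(n-1)) · Σ_k (x_{k,i} - mean_i) · (x_{k,j} - mean_j), divisor n-1 = 3:
  S[X_1,X_1] = ((-0.5)·(-0.5) + (2.5)·(2.5) + (-0.5)·(-0.5) + (-1.5)·(-1.5)) / 3 = 9/3 = 3
  S[X_1,X_2] = ((-0.5)·(-1.25) + (2.5)·(1.75) + (-0.5)·(-2.25) + (-1.5)·(1.75)) / 3 = 3.5/3 = 1.1667
  S[X_2,X_2] = ((-1.25)·(-1.25) + (1.75)·(1.75) + (-2.25)·(-2.25) + (1.75)·(1.75)) / 3 = 12.75/3 = 4.25
  S = [[3, 1.1667],
 [1.1667, 4.25]].

Step 3 — invert S. det(S) = 3·4.25 - (1.1667)² = 11.3889.
  S^{-1} = (1/det) · [[d, -b], [-b, a]] = [[0.3732, -0.1024],
 [-0.1024, 0.2634]].

Step 4 — quadratic form (x̄ - mu_0)^T · S^{-1} · (x̄ - mu_0):
  S^{-1} · (x̄ - mu_0) = (0.6, 0.6),
  (x̄ - mu_0)^T · [...] = (2.5)·(0.6) + (3.25)·(0.6) = 3.45.

Step 5 — scale by n: T² = 4 · 3.45 = 13.8.

T² ≈ 13.8


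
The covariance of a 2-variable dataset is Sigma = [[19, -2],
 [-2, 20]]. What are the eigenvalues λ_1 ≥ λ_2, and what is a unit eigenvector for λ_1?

Step 1 — characteristic polynomial of 2×2 Sigma:
  det(Sigma - λI) = λ² - trace · λ + det = 0.
  trace = 19 + 20 = 39, det = 19·20 - (-2)² = 376.
Step 2 — discriminant:
  Δ = trace² - 4·det = 1521 - 1504 = 17.
Step 3 — eigenvalues:
  λ = (trace ± √Δ)/2 = (39 ± 4.1231)/2,
  λ_1 = 21.5616,  λ_2 = 17.4384.

Step 4 — unit eigenvector for λ_1: solve (Sigma - λ_1 I)v = 0. First row:
  (19 - 21.5616)·v_x + (-2)·v_y = 0, i.e. (-2.5616)·v_x + (-2)·v_y = 0,
  so v ∝ (b, λ_1 - a) = (-2, 2.5616); multiply by -1 so the first entry is positive: u = (2, -2.5616).
  ||u|| = √((2)² + (-2.5616)²) = √(10.5616) ≈ 3.2499,
  v_1 = u/||u|| ≈ (0.6154, -0.7882) (||v_1|| = 1).

λ_1 = 21.5616,  λ_2 = 17.4384;  v_1 ≈ (0.6154, -0.7882)


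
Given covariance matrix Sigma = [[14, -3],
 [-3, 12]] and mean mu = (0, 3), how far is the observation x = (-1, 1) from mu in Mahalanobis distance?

Step 1 — centre the observation: (x - mu) = (-1, -2).

Step 2 — invert Sigma. det(Sigma) = 14·12 - (-3)² = 159.
  Sigma^{-1} = (1/det) · [[d, -b], [-b, a]] = [[0.0755, 0.0189],
 [0.0189, 0.0881]].

Step 3 — form the quadratic (x - mu)^T · Sigma^{-1} · (x - mu):
  Sigma^{-1} · (x - mu) = (-0.1132, -0.195).
  (x - mu)^T · [Sigma^{-1} · (x - mu)] = (-1)·(-0.1132) + (-2)·(-0.195) = 0.5031.

Step 4 — take square root: d = √(0.5031) ≈ 0.7093.

d(x, mu) = √(0.5031) ≈ 0.7093


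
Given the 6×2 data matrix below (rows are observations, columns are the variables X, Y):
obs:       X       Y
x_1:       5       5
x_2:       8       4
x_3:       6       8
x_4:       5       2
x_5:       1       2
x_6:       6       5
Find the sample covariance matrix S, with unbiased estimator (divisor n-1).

Step 1 — column means:
  mean(X) = (5 + 8 + 6 + 5 + 1 + 6) / 6 = 31/6 = 5.1667
  mean(Y) = (5 + 4 + 8 + 2 + 2 + 5) / 6 = 26/6 = 4.3333

Step 2 — sample covariance S[i,j] = (1/(n-1)) · Σ_k (x_{k,i} - mean_i) · (x_{k,j} - mean_j), with n-1 = 5.
  S[X,X] = ((-0.1667)·(-0.1667) + (2.8333)·(2.8333) + (0.8333)·(0.8333) + (-0.1667)·(-0.1667) + (-4.1667)·(-4.1667) + (0.8333)·(0.8333)) / 5 = 26.8333/5 = 5.3667
  S[X,Y] = ((-0.1667)·(0.6667) + (2.8333)·(-0.3333) + (0.8333)·(3.6667) + (-0.1667)·(-2.3333) + (-4.1667)·(-2.3333) + (0.8333)·(0.6667)) / 5 = 12.6667/5 = 2.5333
  S[Y,Y] = ((0.6667)·(0.6667) + (-0.3333)·(-0.3333) + (3.6667)·(3.6667) + (-2.3333)·(-2.3333) + (-2.3333)·(-2.3333) + (0.6667)·(0.6667)) / 5 = 25.3333/5 = 5.0667

S is symmetric (S[j,i] = S[i,j]). Assembling:

S = [[5.3667, 2.5333],
 [2.5333, 5.0667]]


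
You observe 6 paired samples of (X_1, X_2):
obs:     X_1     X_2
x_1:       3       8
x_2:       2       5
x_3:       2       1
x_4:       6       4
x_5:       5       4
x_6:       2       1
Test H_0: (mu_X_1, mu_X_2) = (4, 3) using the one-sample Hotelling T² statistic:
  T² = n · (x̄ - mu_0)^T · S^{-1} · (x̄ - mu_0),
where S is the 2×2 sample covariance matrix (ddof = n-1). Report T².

Step 1 — sample mean vector:
  mean(X_1) = (3 + 2 + 2 + 6 + 5 + 2) / 6 = 20/6 = 3.3333
  mean(X_2) = (8 + 5 + 1 + 4 + 4 + 1) / 6 = 23/6 = 3.8333
  x̄ = (3.3333, 3.8333),  deviation x̄ - mu_0 = (3.3333, 3.8333) - (4, 3) = (-0.6667, 0.8333).

Step 2 — sample covariance matrix, S[i,j] = (1/(n-1)) · Σ_k (x_{k,i} - mean_i) · (x_{k,j} - mean_j), divisor n-1 = 5:
  S[X_1,X_1] = ((-0.3333)·(-0.3333) + (-1.3333)·(-1.3333) + (-1.3333)·(-1.3333) + (2.6667)·(2.6667) + (1.6667)·(1.6667) + (-1.3333)·(-1.3333)) / 5 = 15.3333/5 = 3.0667
  S[X_1,X_2] = ((-0.3333)·(4.1667) + (-1.3333)·(1.1667) + (-1.3333)·(-2.8333) + (2.6667)·(0.1667) + (1.6667)·(0.1667) + (-1.3333)·(-2.8333)) / 5 = 5.3333/5 = 1.0667
  S[X_2,X_2] = ((4.1667)·(4.1667) + (1.1667)·(1.1667) + (-2.8333)·(-2.8333) + (0.1667)·(0.1667) + (0.1667)·(0.1667) + (-2.8333)·(-2.8333)) / 5 = 34.8333/5 = 6.9667
  S = [[3.0667, 1.0667],
 [1.0667, 6.9667]].

Step 3 — invert S. det(S) = 3.0667·6.9667 - (1.0667)² = 20.2267.
  S^{-1} = (1/det) · [[d, -b], [-b, a]] = [[0.3444, -0.0527],
 [-0.0527, 0.1516]].

Step 4 — quadratic form (x̄ - mu_0)^T · S^{-1} · (x̄ - mu_0):
  S^{-1} · (x̄ - mu_0) = (-0.2736, 0.1615),
  (x̄ - mu_0)^T · [...] = (-0.6667)·(-0.2736) + (0.8333)·(0.1615) = 0.317.

Step 5 — scale by n: T² = 6 · 0.317 = 1.9018.

T² ≈ 1.9018


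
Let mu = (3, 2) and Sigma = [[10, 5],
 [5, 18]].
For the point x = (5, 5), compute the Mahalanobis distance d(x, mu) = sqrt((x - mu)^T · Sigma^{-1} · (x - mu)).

Step 1 — centre the observation: (x - mu) = (2, 3).

Step 2 — invert Sigma. det(Sigma) = 10·18 - (5)² = 155.
  Sigma^{-1} = (1/det) · [[d, -b], [-b, a]] = [[0.1161, -0.0323],
 [-0.0323, 0.0645]].

Step 3 — form the quadratic (x - mu)^T · Sigma^{-1} · (x - mu):
  Sigma^{-1} · (x - mu) = (0.1355, 0.129).
  (x - mu)^T · [Sigma^{-1} · (x - mu)] = (2)·(0.1355) + (3)·(0.129) = 0.6581.

Step 4 — take square root: d = √(0.6581) ≈ 0.8112.

d(x, mu) = √(0.6581) ≈ 0.8112


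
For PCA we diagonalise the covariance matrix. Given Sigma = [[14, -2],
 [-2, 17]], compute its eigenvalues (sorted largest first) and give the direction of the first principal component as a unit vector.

Step 1 — characteristic polynomial of 2×2 Sigma:
  det(Sigma - λI) = λ² - trace · λ + det = 0.
  trace = 14 + 17 = 31, det = 14·17 - (-2)² = 234.
Step 2 — discriminant:
  Δ = trace² - 4·det = 961 - 936 = 25.
Step 3 — eigenvalues:
  λ = (trace ± √Δ)/2 = (31 ± 5)/2,
  λ_1 = 18,  λ_2 = 13.

Step 4 — unit eigenvector for λ_1: solve (Sigma - λ_1 I)v = 0. First row:
  (14 - 18)·v_x + (-2)·v_y = 0, i.e. (-4)·v_x + (-2)·v_y = 0,
  so v ∝ (b, λ_1 - a) = (-2, 4); multiply by -1 so the first entry is positive: u = (2, -4).
  ||u|| = √((2)² + (-4)²) = √(20) ≈ 4.4721,
  v_1 = u/||u|| ≈ (0.4472, -0.8944) (||v_1|| = 1).

λ_1 = 18,  λ_2 = 13;  v_1 ≈ (0.4472, -0.8944)


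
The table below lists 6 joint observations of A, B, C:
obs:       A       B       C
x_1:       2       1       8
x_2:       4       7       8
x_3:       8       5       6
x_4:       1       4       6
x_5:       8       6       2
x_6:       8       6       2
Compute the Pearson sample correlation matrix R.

Step 1 — column means:
  mean(A) = (2 + 4 + 8 + 1 + 8 + 8) / 6 = 31/6 = 5.1667
  mean(B) = (1 + 7 + 5 + 4 + 6 + 6) / 6 = 29/6 = 4.8333
  mean(C) = (8 + 8 + 6 + 6 + 2 + 2) / 6 = 32/6 = 5.3333

Step 2 — sample variances and covariances s[i,j] = (1/(n-1)) · Σ_k (x_{k,i} - mean_i) · (x_{k,j} - mean_j), with n-1 = 5:
  s[A,A] = ((-3.1667)·(-3.1667) + (-1.1667)·(-1.1667) + (2.8333)·(2.8333) + (-4.1667)·(-4.1667) + (2.8333)·(2.8333) + (2.8333)·(2.8333)) / 5 = 52.8333/5 = 10.5667
  s[A,B] = ((-3.1667)·(-3.8333) + (-1.1667)·(2.1667) + (2.8333)·(0.1667) + (-4.1667)·(-0.8333) + (2.8333)·(1.1667) + (2.8333)·(1.1667)) / 5 = 20.1667/5 = 4.0333
  s[A,C] = ((-3.1667)·(2.6667) + (-1.1667)·(2.6667) + (2.8333)·(0.6667) + (-4.1667)·(0.6667) + (2.8333)·(-3.3333) + (2.8333)·(-3.3333)) / 5 = -31.3333/5 = -6.2667
  s[B,B] = ((-3.8333)·(-3.8333) + (2.1667)·(2.1667) + (0.1667)·(0.1667) + (-0.8333)·(-0.8333) + (1.1667)·(1.1667) + (1.1667)·(1.1667)) / 5 = 22.8333/5 = 4.5667
  s[B,C] = ((-3.8333)·(2.6667) + (2.1667)·(2.6667) + (0.1667)·(0.6667) + (-0.8333)·(0.6667) + (1.1667)·(-3.3333) + (1.1667)·(-3.3333)) / 5 = -12.6667/5 = -2.5333
  s[C,C] = ((2.6667)·(2.6667) + (2.6667)·(2.6667) + (0.6667)·(0.6667) + (0.6667)·(0.6667) + (-3.3333)·(-3.3333) + (-3.3333)·(-3.3333)) / 5 = 37.3333/5 = 7.4667
  Sample standard deviations s_i = √(s[i,i]):
  s(A) = √(10.5667) = 3.2506
  s(B) = √(4.5667) = 2.137
  s(C) = √(7.4667) = 2.7325

Step 3 — r_{ij} = s_{ij} / (s_i · s_j):
  r[A,A] = 1 (diagonal).
  r[A,B] = 4.0333 / (3.2506 · 2.137) = 4.0333 / 6.9465 = 0.5806
  r[A,C] = -6.2667 / (3.2506 · 2.7325) = -6.2667 / 8.8824 = -0.7055
  r[B,B] = 1 (diagonal).
  r[B,C] = -2.5333 / (2.137 · 2.7325) = -2.5333 / 5.8393 = -0.4338
  r[C,C] = 1 (diagonal).

R is symmetric with unit diagonal. Assembling:

R = [[1, 0.5806, -0.7055],
 [0.5806, 1, -0.4338],
 [-0.7055, -0.4338, 1]]


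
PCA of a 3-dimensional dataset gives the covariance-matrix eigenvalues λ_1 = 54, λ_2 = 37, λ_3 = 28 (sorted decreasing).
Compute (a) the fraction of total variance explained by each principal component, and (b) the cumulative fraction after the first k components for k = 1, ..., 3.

Step 1 — total variance = trace(Sigma) = Σ λ_i = 54 + 37 + 28 = 119.

Step 2 — fraction explained by component i = λ_i / Σ λ:
  PC1: 54/119 = 0.4538
  PC2: 37/119 = 0.3109
  PC3: 28/119 = 0.2353

Step 3 — cumulative fraction after k components = (λ_1 + ... + λ_k) / Σ λ:
  k = 1: 54/119 = 0.4538
  k = 2: (54 + 37)/119 = 91/119 = 0.7647
  k = 3: (54 + 37 + 28)/119 = 119/119 = 1

Summary (fraction, with percent):

explained: PC1 0.4538 (45.38%), PC2 0.3109 (31.09%), PC3 0.2353 (23.53%);  cumulative: 0.4538, 0.7647, 1


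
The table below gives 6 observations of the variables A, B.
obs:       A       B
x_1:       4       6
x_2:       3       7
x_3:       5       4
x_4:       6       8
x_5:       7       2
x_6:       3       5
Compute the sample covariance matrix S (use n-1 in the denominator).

Step 1 — column means:
  mean(A) = (4 + 3 + 5 + 6 + 7 + 3) / 6 = 28/6 = 4.6667
  mean(B) = (6 + 7 + 4 + 8 + 2 + 5) / 6 = 32/6 = 5.3333

Step 2 — sample covariance S[i,j] = (1/(n-1)) · Σ_k (x_{k,i} - mean_i) · (x_{k,j} - mean_j), with n-1 = 5.
  S[A,A] = ((-0.6667)·(-0.6667) + (-1.6667)·(-1.6667) + (0.3333)·(0.3333) + (1.3333)·(1.3333) + (2.3333)·(2.3333) + (-1.6667)·(-1.6667)) / 5 = 13.3333/5 = 2.6667
  S[A,B] = ((-0.6667)·(0.6667) + (-1.6667)·(1.6667) + (0.3333)·(-1.3333) + (1.3333)·(2.6667) + (2.3333)·(-3.3333) + (-1.6667)·(-0.3333)) / 5 = -7.3333/5 = -1.4667
  S[B,B] = ((0.6667)·(0.6667) + (1.6667)·(1.6667) + (-1.3333)·(-1.3333) + (2.6667)·(2.6667) + (-3.3333)·(-3.3333) + (-0.3333)·(-0.3333)) / 5 = 23.3333/5 = 4.6667

S is symmetric (S[j,i] = S[i,j]). Assembling:

S = [[2.6667, -1.4667],
 [-1.4667, 4.6667]]


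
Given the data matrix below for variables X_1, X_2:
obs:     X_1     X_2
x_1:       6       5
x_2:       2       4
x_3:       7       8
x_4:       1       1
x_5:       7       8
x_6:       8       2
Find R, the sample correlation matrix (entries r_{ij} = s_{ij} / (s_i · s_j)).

Step 1 — column means:
  mean(X_1) = (6 + 2 + 7 + 1 + 7 + 8) / 6 = 31/6 = 5.1667
  mean(X_2) = (5 + 4 + 8 + 1 + 8 + 2) / 6 = 28/6 = 4.6667

Step 2 — sample variances and covariances s[i,j] = (1/(n-1)) · Σ_k (x_{k,i} - mean_i) · (x_{k,j} - mean_j), with n-1 = 5:
  s[X_1,X_1] = ((0.8333)·(0.8333) + (-3.1667)·(-3.1667) + (1.8333)·(1.8333) + (-4.1667)·(-4.1667) + (1.8333)·(1.8333) + (2.8333)·(2.8333)) / 5 = 42.8333/5 = 8.5667
  s[X_1,X_2] = ((0.8333)·(0.3333) + (-3.1667)·(-0.6667) + (1.8333)·(3.3333) + (-4.1667)·(-3.6667) + (1.8333)·(3.3333) + (2.8333)·(-2.6667)) / 5 = 22.3333/5 = 4.4667
  s[X_2,X_2] = ((0.3333)·(0.3333) + (-0.6667)·(-0.6667) + (3.3333)·(3.3333) + (-3.6667)·(-3.6667) + (3.3333)·(3.3333) + (-2.6667)·(-2.6667)) / 5 = 43.3333/5 = 8.6667
  Sample standard deviations s_i = √(s[i,i]):
  s(X_1) = √(8.5667) = 2.9269
  s(X_2) = √(8.6667) = 2.9439

Step 3 — r_{ij} = s_{ij} / (s_i · s_j):
  r[X_1,X_1] = 1 (diagonal).
  r[X_1,X_2] = 4.4667 / (2.9269 · 2.9439) = 4.4667 / 8.6165 = 0.5184
  r[X_2,X_2] = 1 (diagonal).

R is symmetric with unit diagonal. Assembling:

R = [[1, 0.5184],
 [0.5184, 1]]


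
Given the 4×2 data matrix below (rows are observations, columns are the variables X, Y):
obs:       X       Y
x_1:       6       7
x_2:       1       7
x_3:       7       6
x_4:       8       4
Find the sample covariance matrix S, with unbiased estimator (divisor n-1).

Step 1 — column means:
  mean(X) = (6 + 1 + 7 + 8) / 4 = 22/4 = 5.5
  mean(Y) = (7 + 7 + 6 + 4) / 4 = 24/4 = 6

Step 2 — sample covariance S[i,j] = (1/(n-1)) · Σ_k (x_{k,i} - mean_i) · (x_{k,j} - mean_j), with n-1 = 3.
  S[X,X] = ((0.5)·(0.5) + (-4.5)·(-4.5) + (1.5)·(1.5) + (2.5)·(2.5)) / 3 = 29/3 = 9.6667
  S[X,Y] = ((0.5)·(1) + (-4.5)·(1) + (1.5)·(0) + (2.5)·(-2)) / 3 = -9/3 = -3
  S[Y,Y] = ((1)·(1) + (1)·(1) + (0)·(0) + (-2)·(-2)) / 3 = 6/3 = 2

S is symmetric (S[j,i] = S[i,j]). Assembling:

S = [[9.6667, -3],
 [-3, 2]]


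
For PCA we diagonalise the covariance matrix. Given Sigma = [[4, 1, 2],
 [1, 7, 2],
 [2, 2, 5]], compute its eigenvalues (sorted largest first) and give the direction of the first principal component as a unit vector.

Step 1 — characteristic polynomial p(λ) = det(λI - Sigma) = λ³ - tr·λ² + c_1·λ - det, where tr = trace, c_1 = sum of the principal 2×2 minors, det = det(Sigma):
  tr = 4 + 7 + 5 = 16,
  c_1 = (4·7 - (1)²) + (4·5 - (2)²) + (7·5 - (2)²) = 27 + 16 + 31 = 74,
  det = 4·(7·5 - (2)²) - (1)·((1)·5 - (2)·(2)) + (2)·((1)·(2) - 7·(2)) = 4·(31) - (1)·(1) + (2)·(-12) = 99.
  So p(λ) = λ³ - 16λ² + 74λ - 99.
Step 2 — look for an integer root (rational root theorem: any rational root is an integer divisor of 99). Testing λ = 9:
  p(9) = 729 - 1296 + 666 - 99 = 0  ✓
  Dividing out (λ - 9): p(λ) = (λ - 9)(λ² - 7λ + 11).
Step 3 — remaining eigenvalues from the quadratic λ² - 7λ + 11 = 0:
  Δ = 7² - 4·11 = 49 - 44 = 5,  λ = (7 ± √5)/2 = (7 ± 2.2361)/2 ≈ 4.618 or 2.382.
  Sorted: λ_1 = 9,  λ_2 = 4.618,  λ_3 = 2.382  (check: sum = 16 = tr ✓).

Step 4 — unit eigenvector for λ_1 = 9: v spans the null space of (Sigma - λ_1 I), whose rows are
  r_1 = (-5, 1, 2),  r_2 = (1, -2, 2),  r_3 = (2, 2, -4).
  v is orthogonal to every row, so take v ∝ r_1 × r_2 = ((1)·(2) - (2)·(-2), (2)·(1) - (-5)·(2), (-5)·(-2) - (1)·(1)) = (6, 12, 9).
  Rescale (divide by 3): u = (2, 4, 3).
  ||u|| = √((2)² + (4)² + (3)²) = √(29) ≈ 5.3852,  v_1 = u/||u|| ≈ (0.3714, 0.7428, 0.5571) (||v_1|| = 1).

λ_1 = 9,  λ_2 = 4.618,  λ_3 = 2.382;  v_1 ≈ (0.3714, 0.7428, 0.5571)


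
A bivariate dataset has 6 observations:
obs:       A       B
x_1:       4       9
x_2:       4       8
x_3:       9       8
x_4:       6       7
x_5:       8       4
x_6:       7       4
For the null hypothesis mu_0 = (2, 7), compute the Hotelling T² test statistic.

Step 1 — sample mean vector:
  mean(A) = (4 + 4 + 9 + 6 + 8 + 7) / 6 = 38/6 = 6.3333
  mean(B) = (9 + 8 + 8 + 7 + 4 + 4) / 6 = 40/6 = 6.6667
  x̄ = (6.3333, 6.6667),  deviation x̄ - mu_0 = (6.3333, 6.6667) - (2, 7) = (4.3333, -0.3333).

Step 2 — sample covariance matrix, S[i,j] = (1/(n-1)) · Σ_k (x_{k,i} - mean_i) · (x_{k,j} - mean_j), divisor n-1 = 5:
  S[A,A] = ((-2.3333)·(-2.3333) + (-2.3333)·(-2.3333) + (2.6667)·(2.6667) + (-0.3333)·(-0.3333) + (1.6667)·(1.6667) + (0.6667)·(0.6667)) / 5 = 21.3333/5 = 4.2667
  S[A,B] = ((-2.3333)·(2.3333) + (-2.3333)·(1.3333) + (2.6667)·(1.3333) + (-0.3333)·(0.3333) + (1.6667)·(-2.6667) + (0.6667)·(-2.6667)) / 5 = -11.3333/5 = -2.2667
  S[B,B] = ((2.3333)·(2.3333) + (1.3333)·(1.3333) + (1.3333)·(1.3333) + (0.3333)·(0.3333) + (-2.6667)·(-2.6667) + (-2.6667)·(-2.6667)) / 5 = 23.3333/5 = 4.6667
  S = [[4.2667, -2.2667],
 [-2.2667, 4.6667]].

Step 3 — invert S. det(S) = 4.2667·4.6667 - (-2.2667)² = 14.7733.
  S^{-1} = (1/det) · [[d, -b], [-b, a]] = [[0.3159, 0.1534],
 [0.1534, 0.2888]].

Step 4 — quadratic form (x̄ - mu_0)^T · S^{-1} · (x̄ - mu_0):
  S^{-1} · (x̄ - mu_0) = (1.3177, 0.5686),
  (x̄ - mu_0)^T · [...] = (4.3333)·(1.3177) + (-0.3333)·(0.5686) = 5.5205.

Step 5 — scale by n: T² = 6 · 5.5205 = 33.1227.

T² ≈ 33.1227


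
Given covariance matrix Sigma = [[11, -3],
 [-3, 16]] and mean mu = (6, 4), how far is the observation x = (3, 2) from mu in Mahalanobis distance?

Step 1 — centre the observation: (x - mu) = (-3, -2).

Step 2 — invert Sigma. det(Sigma) = 11·16 - (-3)² = 167.
  Sigma^{-1} = (1/det) · [[d, -b], [-b, a]] = [[0.0958, 0.018],
 [0.018, 0.0659]].

Step 3 — form the quadratic (x - mu)^T · Sigma^{-1} · (x - mu):
  Sigma^{-1} · (x - mu) = (-0.3234, -0.1856).
  (x - mu)^T · [Sigma^{-1} · (x - mu)] = (-3)·(-0.3234) + (-2)·(-0.1856) = 1.3413.

Step 4 — take square root: d = √(1.3413) ≈ 1.1582.

d(x, mu) = √(1.3413) ≈ 1.1582


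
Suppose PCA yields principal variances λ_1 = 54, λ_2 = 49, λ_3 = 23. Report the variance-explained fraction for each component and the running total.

Step 1 — total variance = trace(Sigma) = Σ λ_i = 54 + 49 + 23 = 126.

Step 2 — fraction explained by component i = λ_i / Σ λ:
  PC1: 54/126 = 0.4286
  PC2: 49/126 = 0.3889
  PC3: 23/126 = 0.1825

Step 3 — cumulative fraction after k components = (λ_1 + ... + λ_k) / Σ λ:
  k = 1: 54/126 = 0.4286
  k = 2: (54 + 49)/126 = 103/126 = 0.8175
  k = 3: (54 + 49 + 23)/126 = 126/126 = 1

Summary (fraction, with percent):

explained: PC1 0.4286 (42.86%), PC2 0.3889 (38.89%), PC3 0.1825 (18.25%);  cumulative: 0.4286, 0.8175, 1


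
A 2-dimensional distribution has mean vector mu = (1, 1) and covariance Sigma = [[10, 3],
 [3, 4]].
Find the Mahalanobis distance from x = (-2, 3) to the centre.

Step 1 — centre the observation: (x - mu) = (-3, 2).

Step 2 — invert Sigma. det(Sigma) = 10·4 - (3)² = 31.
  Sigma^{-1} = (1/det) · [[d, -b], [-b, a]] = [[0.129, -0.0968],
 [-0.0968, 0.3226]].

Step 3 — form the quadratic (x - mu)^T · Sigma^{-1} · (x - mu):
  Sigma^{-1} · (x - mu) = (-0.5806, 0.9355).
  (x - mu)^T · [Sigma^{-1} · (x - mu)] = (-3)·(-0.5806) + (2)·(0.9355) = 3.6129.

Step 4 — take square root: d = √(3.6129) ≈ 1.9008.

d(x, mu) = √(3.6129) ≈ 1.9008


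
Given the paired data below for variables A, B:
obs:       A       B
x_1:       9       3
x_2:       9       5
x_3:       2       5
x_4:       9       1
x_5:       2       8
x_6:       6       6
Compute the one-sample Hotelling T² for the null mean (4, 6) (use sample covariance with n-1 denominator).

Step 1 — sample mean vector:
  mean(A) = (9 + 9 + 2 + 9 + 2 + 6) / 6 = 37/6 = 6.1667
  mean(B) = (3 + 5 + 5 + 1 + 8 + 6) / 6 = 28/6 = 4.6667
  x̄ = (6.1667, 4.6667),  deviation x̄ - mu_0 = (6.1667, 4.6667) - (4, 6) = (2.1667, -1.3333).

Step 2 — sample covariance matrix, S[i,j] = (1/(n-1)) · Σ_k (x_{k,i} - mean_i) · (x_{k,j} - mean_j), divisor n-1 = 5:
  S[A,A] = ((2.8333)·(2.8333) + (2.8333)·(2.8333) + (-4.1667)·(-4.1667) + (2.8333)·(2.8333) + (-4.1667)·(-4.1667) + (-0.1667)·(-0.1667)) / 5 = 58.8333/5 = 11.7667
  S[A,B] = ((2.8333)·(-1.6667) + (2.8333)·(0.3333) + (-4.1667)·(0.3333) + (2.8333)·(-3.6667) + (-4.1667)·(3.3333) + (-0.1667)·(1.3333)) / 5 = -29.6667/5 = -5.9333
  S[B,B] = ((-1.6667)·(-1.6667) + (0.3333)·(0.3333) + (0.3333)·(0.3333) + (-3.6667)·(-3.6667) + (3.3333)·(3.3333) + (1.3333)·(1.3333)) / 5 = 29.3333/5 = 5.8667
  S = [[11.7667, -5.9333],
 [-5.9333, 5.8667]].

Step 3 — invert S. det(S) = 11.7667·5.8667 - (-5.9333)² = 33.8267.
  S^{-1} = (1/det) · [[d, -b], [-b, a]] = [[0.1734, 0.1754],
 [0.1754, 0.3479]].

Step 4 — quadratic form (x̄ - mu_0)^T · S^{-1} · (x̄ - mu_0):
  S^{-1} · (x̄ - mu_0) = (0.1419, -0.0838),
  (x̄ - mu_0)^T · [...] = (2.1667)·(0.1419) + (-1.3333)·(-0.0838) = 0.4191.

Step 5 — scale by n: T² = 6 · 0.4191 = 2.5148.

T² ≈ 2.5148


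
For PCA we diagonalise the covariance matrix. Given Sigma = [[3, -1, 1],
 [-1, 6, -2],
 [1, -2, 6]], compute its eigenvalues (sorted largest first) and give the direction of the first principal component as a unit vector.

Step 1 — characteristic polynomial p(λ) = det(λI - Sigma) = λ³ - tr·λ² + c_1·λ - det, where tr = trace, c_1 = sum of the principal 2×2 minors, det = det(Sigma):
  tr = 3 + 6 + 6 = 15,
  c_1 = (3·6 - (-1)²) + (3·6 - (1)²) + (6·6 - (-2)²) = 17 + 17 + 32 = 66,
  det = 3·(6·6 - (-2)²) - (-1)·((-1)·6 - (-2)·(1)) + (1)·((-1)·(-2) - 6·(1)) = 3·(32) - (-1)·(-4) + (1)·(-4) = 88.
  So p(λ) = λ³ - 15λ² + 66λ - 88.
Step 2 — look for an integer root (rational root theorem: any rational root is an integer divisor of 88). Testing λ = 4:
  p(4) = 64 - 240 + 264 - 88 = 0  ✓
  Dividing out (λ - 4): p(λ) = (λ - 4)(λ² - 11λ + 22).
Step 3 — remaining eigenvalues from the quadratic λ² - 11λ + 22 = 0:
  Δ = 11² - 4·22 = 121 - 88 = 33,  λ = (11 ± √33)/2 = (11 ± 5.7446)/2 ≈ 8.3723 or 2.6277.
  Sorted: λ_1 = 8.3723,  λ_2 = 4,  λ_3 = 2.6277  (check: sum = 15 = tr ✓).

Step 4 — unit eigenvector for λ_1 ≈ 8.3723: v spans the null space of (Sigma - λ_1 I), whose rows are
  r_1 = (-5.3723, -1, 1),  r_2 = (-1, -2.3723, -2),  r_3 = (1, -2, -2.3723).
  v is orthogonal to every row, so take v ∝ r_1 × r_2 = ((-1)·(-2) - (1)·(-2.3723), (1)·(-1) - (-5.3723)·(-2), (-5.3723)·(-2.3723) - (-1)·(-1)) ≈ (4.3723, -11.7446, 11.7446).
  Let u = (4.3723, -11.7446, 11.7446).
  ||u|| = √((4.3723)² + (-11.7446)² + (11.7446)²) = √(294.9863) ≈ 17.1752,  v_1 = u/||u|| ≈ (0.2546, -0.6838, 0.6838) (||v_1|| = 1).

λ_1 = 8.3723,  λ_2 = 4,  λ_3 = 2.6277;  v_1 ≈ (0.2546, -0.6838, 0.6838)


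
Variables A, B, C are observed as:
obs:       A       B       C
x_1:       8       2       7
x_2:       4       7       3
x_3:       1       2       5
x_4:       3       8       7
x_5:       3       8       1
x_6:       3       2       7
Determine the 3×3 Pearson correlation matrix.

Step 1 — column means:
  mean(A) = (8 + 4 + 1 + 3 + 3 + 3) / 6 = 22/6 = 3.6667
  mean(B) = (2 + 7 + 2 + 8 + 8 + 2) / 6 = 29/6 = 4.8333
  mean(C) = (7 + 3 + 5 + 7 + 1 + 7) / 6 = 30/6 = 5

Step 2 — sample variances and covariances s[i,j] = (1/(n-1)) · Σ_k (x_{k,i} - mean_i) · (x_{k,j} - mean_j), with n-1 = 5:
  s[A,A] = ((4.3333)·(4.3333) + (0.3333)·(0.3333) + (-2.6667)·(-2.6667) + (-0.6667)·(-0.6667) + (-0.6667)·(-0.6667) + (-0.6667)·(-0.6667)) / 5 = 27.3333/5 = 5.4667
  s[A,B] = ((4.3333)·(-2.8333) + (0.3333)·(2.1667) + (-2.6667)·(-2.8333) + (-0.6667)·(3.1667) + (-0.6667)·(3.1667) + (-0.6667)·(-2.8333)) / 5 = -6.3333/5 = -1.2667
  s[A,C] = ((4.3333)·(2) + (0.3333)·(-2) + (-2.6667)·(0) + (-0.6667)·(2) + (-0.6667)·(-4) + (-0.6667)·(2)) / 5 = 8/5 = 1.6
  s[B,B] = ((-2.8333)·(-2.8333) + (2.1667)·(2.1667) + (-2.8333)·(-2.8333) + (3.1667)·(3.1667) + (3.1667)·(3.1667) + (-2.8333)·(-2.8333)) / 5 = 48.8333/5 = 9.7667
  s[B,C] = ((-2.8333)·(2) + (2.1667)·(-2) + (-2.8333)·(0) + (3.1667)·(2) + (3.1667)·(-4) + (-2.8333)·(2)) / 5 = -22/5 = -4.4
  s[C,C] = ((2)·(2) + (-2)·(-2) + (0)·(0) + (2)·(2) + (-4)·(-4) + (2)·(2)) / 5 = 32/5 = 6.4
  Sample standard deviations s_i = √(s[i,i]):
  s(A) = √(5.4667) = 2.3381
  s(B) = √(9.7667) = 3.1252
  s(C) = √(6.4) = 2.5298

Step 3 — r_{ij} = s_{ij} / (s_i · s_j):
  r[A,A] = 1 (diagonal).
  r[A,B] = -1.2667 / (2.3381 · 3.1252) = -1.2667 / 7.3069 = -0.1734
  r[A,C] = 1.6 / (2.3381 · 2.5298) = 1.6 / 5.915 = 0.2705
  r[B,B] = 1 (diagonal).
  r[B,C] = -4.4 / (3.1252 · 2.5298) = -4.4 / 7.9061 = -0.5565
  r[C,C] = 1 (diagonal).

R is symmetric with unit diagonal. Assembling:

R = [[1, -0.1734, 0.2705],
 [-0.1734, 1, -0.5565],
 [0.2705, -0.5565, 1]]


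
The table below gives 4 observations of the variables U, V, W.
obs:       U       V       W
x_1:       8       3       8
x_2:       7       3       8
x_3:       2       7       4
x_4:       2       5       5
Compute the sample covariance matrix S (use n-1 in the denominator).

Step 1 — column means:
  mean(U) = (8 + 7 + 2 + 2) / 4 = 19/4 = 4.75
  mean(V) = (3 + 3 + 7 + 5) / 4 = 18/4 = 4.5
  mean(W) = (8 + 8 + 4 + 5) / 4 = 25/4 = 6.25

Step 2 — sample covariance S[i,j] = (1/(n-1)) · Σ_k (x_{k,i} - mean_i) · (x_{k,j} - mean_j), with n-1 = 3.
  S[U,U] = ((3.25)·(3.25) + (2.25)·(2.25) + (-2.75)·(-2.75) + (-2.75)·(-2.75)) / 3 = 30.75/3 = 10.25
  S[U,V] = ((3.25)·(-1.5) + (2.25)·(-1.5) + (-2.75)·(2.5) + (-2.75)·(0.5)) / 3 = -16.5/3 = -5.5
  S[U,W] = ((3.25)·(1.75) + (2.25)·(1.75) + (-2.75)·(-2.25) + (-2.75)·(-1.25)) / 3 = 19.25/3 = 6.4167
  S[V,V] = ((-1.5)·(-1.5) + (-1.5)·(-1.5) + (2.5)·(2.5) + (0.5)·(0.5)) / 3 = 11/3 = 3.6667
  S[V,W] = ((-1.5)·(1.75) + (-1.5)·(1.75) + (2.5)·(-2.25) + (0.5)·(-1.25)) / 3 = -11.5/3 = -3.8333
  S[W,W] = ((1.75)·(1.75) + (1.75)·(1.75) + (-2.25)·(-2.25) + (-1.25)·(-1.25)) / 3 = 12.75/3 = 4.25

S is symmetric (S[j,i] = S[i,j]). Assembling:

S = [[10.25, -5.5, 6.4167],
 [-5.5, 3.6667, -3.8333],
 [6.4167, -3.8333, 4.25]]


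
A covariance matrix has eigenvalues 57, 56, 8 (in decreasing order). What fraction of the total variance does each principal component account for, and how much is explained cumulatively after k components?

Step 1 — total variance = trace(Sigma) = Σ λ_i = 57 + 56 + 8 = 121.

Step 2 — fraction explained by component i = λ_i / Σ λ:
  PC1: 57/121 = 0.4711
  PC2: 56/121 = 0.4628
  PC3: 8/121 = 0.0661

Step 3 — cumulative fraction after k components = (λ_1 + ... + λ_k) / Σ λ:
  k = 1: 57/121 = 0.4711
  k = 2: (57 + 56)/121 = 113/121 = 0.9339
  k = 3: (57 + 56 + 8)/121 = 121/121 = 1

Summary (fraction, with percent):

explained: PC1 0.4711 (47.11%), PC2 0.4628 (46.28%), PC3 0.0661 (6.61%);  cumulative: 0.4711, 0.9339, 1


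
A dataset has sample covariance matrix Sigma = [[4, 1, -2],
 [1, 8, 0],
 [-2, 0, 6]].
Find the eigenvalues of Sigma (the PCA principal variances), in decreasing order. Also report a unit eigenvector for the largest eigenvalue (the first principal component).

Step 1 — characteristic polynomial p(λ) = det(λI - Sigma) = λ³ - tr·λ² + c_1·λ - det, where tr = trace, c_1 = sum of the principal 2×2 minors, det = det(Sigma):
  tr = 4 + 8 + 6 = 18,
  c_1 = (4·8 - (1)²) + (4·6 - (-2)²) + (8·6 - (0)²) = 31 + 20 + 48 = 99,
  det = 4·(8·6 - (0)²) - (1)·((1)·6 - (0)·(-2)) + (-2)·((1)·(0) - 8·(-2)) = 4·(48) - (1)·(6) + (-2)·(16) = 154.
  So p(λ) = λ³ - 18λ² + 99λ - 154.
Step 2 — look for an integer root (rational root theorem: any rational root is an integer divisor of 154). Testing λ = 7:
  p(7) = 343 - 882 + 693 - 154 = 0  ✓
  Dividing out (λ - 7): p(λ) = (λ - 7)(λ² - 11λ + 22).
Step 3 — remaining eigenvalues from the quadratic λ² - 11λ + 22 = 0:
  Δ = 11² - 4·22 = 121 - 88 = 33,  λ = (11 ± √33)/2 = (11 ± 5.7446)/2 ≈ 8.3723 or 2.6277.
  Sorted: λ_1 = 8.3723,  λ_2 = 7,  λ_3 = 2.6277  (check: sum = 18 = tr ✓).

Step 4 — unit eigenvector for λ_1 ≈ 8.3723: v spans the null space of (Sigma - λ_1 I), whose rows are
  r_1 = (-4.3723, 1, -2),  r_2 = (1, -0.3723, 0),  r_3 = (-2, 0, -2.3723).
  v is orthogonal to every row, so take v ∝ r_1 × r_2 = ((1)·(0) - (-2)·(-0.3723), (-2)·(1) - (-4.3723)·(0), (-4.3723)·(-0.3723) - (1)·(1)) ≈ (-0.7446, -2, 0.6277).
  Rescale (multiply by -1 so the first nonzero entry is positive): u = (0.7446, 2, -0.6277).
  ||u|| = √((0.7446)² + (2)² + (-0.6277)²) = √(4.9484) ≈ 2.2245,  v_1 = u/||u|| ≈ (0.3347, 0.8991, -0.2822) (||v_1|| = 1).

λ_1 = 8.3723,  λ_2 = 7,  λ_3 = 2.6277;  v_1 ≈ (0.3347, 0.8991, -0.2822)


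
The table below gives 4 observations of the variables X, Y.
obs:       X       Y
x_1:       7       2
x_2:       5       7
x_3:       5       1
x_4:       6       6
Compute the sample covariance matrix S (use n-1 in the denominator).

Step 1 — column means:
  mean(X) = (7 + 5 + 5 + 6) / 4 = 23/4 = 5.75
  mean(Y) = (2 + 7 + 1 + 6) / 4 = 16/4 = 4

Step 2 — sample covariance S[i,j] = (1/(n-1)) · Σ_k (x_{k,i} - mean_i) · (x_{k,j} - mean_j), with n-1 = 3.
  S[X,X] = ((1.25)·(1.25) + (-0.75)·(-0.75) + (-0.75)·(-0.75) + (0.25)·(0.25)) / 3 = 2.75/3 = 0.9167
  S[X,Y] = ((1.25)·(-2) + (-0.75)·(3) + (-0.75)·(-3) + (0.25)·(2)) / 3 = -2/3 = -0.6667
  S[Y,Y] = ((-2)·(-2) + (3)·(3) + (-3)·(-3) + (2)·(2)) / 3 = 26/3 = 8.6667

S is symmetric (S[j,i] = S[i,j]). Assembling:

S = [[0.9167, -0.6667],
 [-0.6667, 8.6667]]


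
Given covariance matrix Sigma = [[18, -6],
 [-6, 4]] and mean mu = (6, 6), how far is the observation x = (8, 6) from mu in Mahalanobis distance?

Step 1 — centre the observation: (x - mu) = (2, 0).

Step 2 — invert Sigma. det(Sigma) = 18·4 - (-6)² = 36.
  Sigma^{-1} = (1/det) · [[d, -b], [-b, a]] = [[0.1111, 0.1667],
 [0.1667, 0.5]].

Step 3 — form the quadratic (x - mu)^T · Sigma^{-1} · (x - mu):
  Sigma^{-1} · (x - mu) = (0.2222, 0.3333).
  (x - mu)^T · [Sigma^{-1} · (x - mu)] = (2)·(0.2222) + (0)·(0.3333) = 0.4444.

Step 4 — take square root: d = √(0.4444) ≈ 0.6667.

d(x, mu) = √(0.4444) ≈ 0.6667


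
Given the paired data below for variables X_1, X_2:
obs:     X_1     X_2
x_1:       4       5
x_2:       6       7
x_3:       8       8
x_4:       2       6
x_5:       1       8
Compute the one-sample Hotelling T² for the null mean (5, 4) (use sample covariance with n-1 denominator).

Step 1 — sample mean vector:
  mean(X_1) = (4 + 6 + 8 + 2 + 1) / 5 = 21/5 = 4.2
  mean(X_2) = (5 + 7 + 8 + 6 + 8) / 5 = 34/5 = 6.8
  x̄ = (4.2, 6.8),  deviation x̄ - mu_0 = (4.2, 6.8) - (5, 4) = (-0.8, 2.8).

Step 2 — sample covariance matrix, S[i,j] = (1/(n-1)) · Σ_k (x_{k,i} - mean_i) · (x_{k,j} - mean_j), divisor n-1 = 4:
  S[X_1,X_1] = ((-0.2)·(-0.2) + (1.8)·(1.8) + (3.8)·(3.8) + (-2.2)·(-2.2) + (-3.2)·(-3.2)) / 4 = 32.8/4 = 8.2
  S[X_1,X_2] = ((-0.2)·(-1.8) + (1.8)·(0.2) + (3.8)·(1.2) + (-2.2)·(-0.8) + (-3.2)·(1.2)) / 4 = 3.2/4 = 0.8
  S[X_2,X_2] = ((-1.8)·(-1.8) + (0.2)·(0.2) + (1.2)·(1.2) + (-0.8)·(-0.8) + (1.2)·(1.2)) / 4 = 6.8/4 = 1.7
  S = [[8.2, 0.8],
 [0.8, 1.7]].

Step 3 — invert S. det(S) = 8.2·1.7 - (0.8)² = 13.3.
  S^{-1} = (1/det) · [[d, -b], [-b, a]] = [[0.1278, -0.0602],
 [-0.0602, 0.6165]].

Step 4 — quadratic form (x̄ - mu_0)^T · S^{-1} · (x̄ - mu_0):
  S^{-1} · (x̄ - mu_0) = (-0.2707, 1.7744),
  (x̄ - mu_0)^T · [...] = (-0.8)·(-0.2707) + (2.8)·(1.7744) = 5.185.

Step 5 — scale by n: T² = 5 · 5.185 = 25.9248.

T² ≈ 25.9248
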